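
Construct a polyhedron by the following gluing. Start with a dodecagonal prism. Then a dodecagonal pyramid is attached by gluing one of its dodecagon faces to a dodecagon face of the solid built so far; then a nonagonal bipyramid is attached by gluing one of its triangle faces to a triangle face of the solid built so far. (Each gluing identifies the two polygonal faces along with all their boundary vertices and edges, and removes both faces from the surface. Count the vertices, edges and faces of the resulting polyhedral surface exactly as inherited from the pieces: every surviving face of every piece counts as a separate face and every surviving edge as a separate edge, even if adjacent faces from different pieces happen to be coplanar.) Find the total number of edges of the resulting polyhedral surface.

A dodecagonal prism: V=24, E=36, F=14.
Attach a dodecagonal pyramid (V=13, E=24, F=13) along a 12-gon: merge 12 vertices and 12 edges, delete both glued faces → V=25, E=48, F=25.
Attach a nonagonal bipyramid (V=11, E=27, F=18) along a 3-gon: merge 3 vertices and 3 edges, delete both glued faces → V=33, E=72, F=41.
Check: V − E + F = 33 − 72 + 41 = 2.

72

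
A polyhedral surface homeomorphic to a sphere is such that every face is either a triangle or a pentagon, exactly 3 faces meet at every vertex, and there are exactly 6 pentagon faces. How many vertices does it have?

12

Let x be the number of triangles; then F = 6 + x.
Edge–face incidences: 2E = 5·6 + 3·x = 30 + 3x.
Every vertex has degree 3, so 3V = 2E.
Euler: V − E + F = 2 ⇒ (2E)/3 − E + (6 + x) = 2.
Multiply by 6: 2·(2E) − 3·(2E) + 6·(6 + x) = 12, i.e. 36 + 6x − (30 + 3x) = 12.
Collecting terms: 3x + 6 = 12, so 3x = 6, so x = 2.
Then 2E = 30 + 3·2 = 36, so E = 18, V = 2E/3 = 12, F = 6 + 2 = 8.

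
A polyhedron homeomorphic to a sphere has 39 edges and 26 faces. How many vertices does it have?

Here V − E + F = 2.
V = 2 + E − F = 2 + 39 − 26 = 15.

15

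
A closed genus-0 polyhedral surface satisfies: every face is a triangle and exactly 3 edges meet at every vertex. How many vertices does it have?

Each face has 3 edges and each edge borders two faces, so 2E = 3F.
Each vertex has degree 3, so 3V = 2E and hence V = 3F/3.
Euler: V − E + F = 2 ⇒ (3F/3) − (3F/2) + F = 2.
Multiply by 6: (6 − 9 + 6)F = 12, i.e. 3F = 12.
So F = 4, E = 3·4/2 = 6, V = 3·4/3 = 4.

4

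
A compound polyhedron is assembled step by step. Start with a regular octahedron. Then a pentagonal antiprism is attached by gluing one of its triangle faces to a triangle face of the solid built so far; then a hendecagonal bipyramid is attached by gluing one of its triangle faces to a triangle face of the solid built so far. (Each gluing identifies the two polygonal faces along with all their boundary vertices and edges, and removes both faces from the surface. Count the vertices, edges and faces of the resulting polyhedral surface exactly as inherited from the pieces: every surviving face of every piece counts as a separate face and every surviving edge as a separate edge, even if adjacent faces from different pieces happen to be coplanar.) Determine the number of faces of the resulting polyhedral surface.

A regular octahedron: V=6, E=12, F=8.
Attach a pentagonal antiprism (V=10, E=20, F=12) along a 3-gon: merge 3 vertices and 3 edges, delete both glued faces → V=13, E=29, F=18.
Attach a hendecagonal bipyramid (V=13, E=33, F=22) along a 3-gon: merge 3 vertices and 3 edges, delete both glued faces → V=23, E=59, F=38.
Check: V − E + F = 23 − 59 + 38 = 2.

38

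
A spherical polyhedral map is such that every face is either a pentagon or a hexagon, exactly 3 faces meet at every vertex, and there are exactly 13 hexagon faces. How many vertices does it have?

46

Let x be the number of pentagons; then F = 13 + x.
Edge–face incidences: 2E = 6·13 + 5·x = 78 + 5x.
Every vertex has degree 3, so 3V = 2E.
Euler: V − E + F = 2 ⇒ (2E)/3 − E + (13 + x) = 2.
Multiply by 6: 2·(2E) − 3·(2E) + 6·(13 + x) = 12, i.e. 78 + 6x − (78 + 5x) = 12.
Collecting terms: x = 12.
Then 2E = 78 + 5·12 = 138, so E = 69, V = 2E/3 = 46, F = 13 + 12 = 25.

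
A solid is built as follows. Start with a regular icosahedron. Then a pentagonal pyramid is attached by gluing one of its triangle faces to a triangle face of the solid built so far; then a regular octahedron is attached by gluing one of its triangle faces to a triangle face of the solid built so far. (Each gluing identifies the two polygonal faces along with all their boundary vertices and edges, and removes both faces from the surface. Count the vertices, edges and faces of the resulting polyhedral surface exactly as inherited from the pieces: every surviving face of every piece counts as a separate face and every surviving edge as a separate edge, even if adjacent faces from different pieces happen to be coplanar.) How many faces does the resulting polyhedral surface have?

30

A regular icosahedron: V=12, E=30, F=20.
Attach a pentagonal pyramid (V=6, E=10, F=6) along a 3-gon: merge 3 vertices and 3 edges, delete both glued faces → V=15, E=37, F=24.
Attach a regular octahedron (V=6, E=12, F=8) along a 3-gon: merge 3 vertices and 3 edges, delete both glued faces → V=18, E=46, F=30.
Check: V − E + F = 18 − 46 + 30 = 2.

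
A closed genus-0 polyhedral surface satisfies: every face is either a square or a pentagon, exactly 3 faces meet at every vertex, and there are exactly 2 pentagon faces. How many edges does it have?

Let x be the number of squares; then F = 2 + x.
Edge–face incidences: 2E = 5·2 + 4·x = 10 + 4x.
Every vertex has degree 3, so 3V = 2E.
Euler: V − E + F = 2 ⇒ (2E)/3 − E + (2 + x) = 2.
Multiply by 6: 2·(2E) − 3·(2E) + 6·(2 + x) = 12, i.e. 12 + 6x − (10 + 4x) = 12.
Collecting terms: 2x + 2 = 12, so 2x = 10, so x = 5.
Then 2E = 10 + 4·5 = 30, so E = 15, V = 2E/3 = 10, F = 2 + 5 = 7.

15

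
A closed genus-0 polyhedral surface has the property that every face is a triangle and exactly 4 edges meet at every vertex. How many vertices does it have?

Each face has 3 edges and each edge borders two faces, so 2E = 3F.
Each vertex has degree 4, so 4V = 2E and hence V = 3F/4.
Euler: V − E + F = 2 ⇒ (3F/4) − (3F/2) + F = 2.
Multiply by 8: (6 − 12 + 8)F = 16, i.e. 2F = 16.
So F = 8, E = 3·8/2 = 12, V = 3·8/4 = 6.

6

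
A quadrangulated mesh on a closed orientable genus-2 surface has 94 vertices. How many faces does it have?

χ = 2 − 2·2 = -2, and every face is a square so 4F = 2E.
V − E + F = -2 with E = 4F/2 gives 94 − (4/2 − 1)·F = -2, so F = 96 and E = 192.

96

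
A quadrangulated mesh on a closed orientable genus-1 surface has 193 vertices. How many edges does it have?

386

χ = 2 − 2·1 = 0, and every face is a square so 4F = 2E.
V − E + F = 0 with E = 4F/2 gives 193 − (4/2 − 1)·F = 0, so F = 193 and E = 386.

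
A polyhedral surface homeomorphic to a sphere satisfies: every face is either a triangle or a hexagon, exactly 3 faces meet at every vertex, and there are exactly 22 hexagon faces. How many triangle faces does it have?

4

Let x be the number of triangles; then F = 22 + x.
Edge–face incidences: 2E = 6·22 + 3·x = 132 + 3x.
Every vertex has degree 3, so 3V = 2E.
Euler: V − E + F = 2 ⇒ (2E)/3 − E + (22 + x) = 2.
Multiply by 6: 2·(2E) − 3·(2E) + 6·(22 + x) = 12, i.e. 132 + 6x − (132 + 3x) = 12.
Collecting terms: 3x = 12, so x = 4.
Then 2E = 132 + 3·4 = 144, so E = 72, V = 2E/3 = 48, F = 22 + 4 = 26.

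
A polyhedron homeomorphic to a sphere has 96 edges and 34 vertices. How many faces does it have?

64

Here V − E + F = 2.
F = 2 − V + E = 2 − 34 + 96 = 64.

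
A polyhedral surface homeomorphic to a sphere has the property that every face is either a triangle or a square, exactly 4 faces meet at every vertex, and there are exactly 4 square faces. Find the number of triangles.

8

Let x be the number of triangles; then F = 4 + x.
Edge–face incidences: 2E = 4·4 + 3·x = 16 + 3x.
Every vertex has degree 4, so 4V = 2E.
Euler: V − E + F = 2 ⇒ (2E)/4 − E + (4 + x) = 2.
Multiply by 8: 2·(2E) − 4·(2E) + 8·(4 + x) = 16, i.e. 32 + 8x − 2·(16 + 3x) = 16.
Collecting terms: 2x = 16, so x = 8.
Then 2E = 16 + 3·8 = 40, so E = 20, V = 2E/4 = 10, F = 4 + 8 = 12.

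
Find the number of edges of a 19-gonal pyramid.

A pyramid on an n-gon base has one n-gon and n triangles: V = 19 + 1 = 20, E = 2·19 = 38, F = 19 + 1 = 20.

38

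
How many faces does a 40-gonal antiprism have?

An antiprism on an n-gon has two n-gon caps and 2n triangles: V = 2·40 = 80, E = 4·40 = 160, F = 2·40 + 2 = 82.
Check: V − E + F = 80 − 160 + 82 = 2.

82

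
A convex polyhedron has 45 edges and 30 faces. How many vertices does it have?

17

Here V − E + F = 2.
V = 2 + E − F = 2 + 45 − 30 = 17.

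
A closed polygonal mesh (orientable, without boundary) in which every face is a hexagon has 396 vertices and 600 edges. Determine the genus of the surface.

3

Every face is a hexagon and each edge borders two faces, so 6F = 2·600, giving F = 200.
χ = V − E + F = 396 − 600 + 200 = -4.
For a closed orientable surface χ = 2 − 2g, so g = (2 − (-4))/2 = 3.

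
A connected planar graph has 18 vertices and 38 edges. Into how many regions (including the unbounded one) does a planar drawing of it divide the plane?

22

Euler's formula for a connected plane graph: V − E + F = 2, so F = 2 − 18 + 38 = 22.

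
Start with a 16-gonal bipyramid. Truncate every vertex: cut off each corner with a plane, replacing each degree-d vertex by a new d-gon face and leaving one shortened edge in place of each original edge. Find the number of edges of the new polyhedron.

144

The base solid has V = 18, E = 48, F = 32.
Truncation replaces each original edge-end by a new vertex, so V′ = 2E = 96.
Each original edge survives, and each old vertex of degree d contributes d new edges; summing degrees gives Σd = 2E, so E′ = E + 2E = 3E = 144.
Each original face survives and each original vertex becomes one new face: F′ = F + V = 50.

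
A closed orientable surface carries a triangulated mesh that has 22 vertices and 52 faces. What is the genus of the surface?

3

Every face is a triangle, so 2E = 3·52 = 156, giving E = 78.
χ = V − E + F = 22 − 78 + 52 = -4.
For a closed orientable surface χ = 2 − 2g, so g = (2 − (-4))/2 = 3.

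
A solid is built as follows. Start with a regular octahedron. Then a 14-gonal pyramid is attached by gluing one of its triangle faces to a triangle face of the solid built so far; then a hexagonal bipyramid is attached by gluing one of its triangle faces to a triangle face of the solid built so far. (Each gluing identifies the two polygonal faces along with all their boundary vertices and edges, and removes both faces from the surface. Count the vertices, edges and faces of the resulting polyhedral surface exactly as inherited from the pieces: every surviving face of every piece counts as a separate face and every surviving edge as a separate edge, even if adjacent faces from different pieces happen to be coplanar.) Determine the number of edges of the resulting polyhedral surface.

A regular octahedron: V=6, E=12, F=8.
Attach a 14-gonal pyramid (V=15, E=28, F=15) along a 3-gon: merge 3 vertices and 3 edges, delete both glued faces → V=18, E=37, F=21.
Attach a hexagonal bipyramid (V=8, E=18, F=12) along a 3-gon: merge 3 vertices and 3 edges, delete both glued faces → V=23, E=52, F=31.
Check: V − E + F = 23 − 52 + 31 = 2.

52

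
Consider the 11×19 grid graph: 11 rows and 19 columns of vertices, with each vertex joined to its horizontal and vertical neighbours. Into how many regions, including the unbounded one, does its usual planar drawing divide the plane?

181

The grid has V = 11·19 = 209 vertices and E = 11·18 + 19·10 = 388 edges.
F = 2 − V + E = 2 − 209 + 388 = 181.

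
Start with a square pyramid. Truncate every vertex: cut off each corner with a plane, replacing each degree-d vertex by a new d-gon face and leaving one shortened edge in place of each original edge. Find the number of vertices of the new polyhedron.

The base solid has V = 5, E = 8, F = 5.
Truncation replaces each original edge-end by a new vertex, so V′ = 2E = 16.
Each original edge survives, and each old vertex of degree d contributes d new edges; summing degrees gives Σd = 2E, so E′ = E + 2E = 3E = 24.
Each original face survives and each original vertex becomes one new face: F′ = F + V = 10.

16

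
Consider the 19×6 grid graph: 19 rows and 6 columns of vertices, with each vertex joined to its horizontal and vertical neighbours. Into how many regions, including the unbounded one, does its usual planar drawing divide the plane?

91

The grid has V = 19·6 = 114 vertices and E = 19·5 + 6·18 = 203 edges.
F = 2 − V + E = 2 − 114 + 203 = 91.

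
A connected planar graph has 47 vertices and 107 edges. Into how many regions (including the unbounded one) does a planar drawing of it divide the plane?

Euler's formula for a connected plane graph: V − E + F = 2, so F = 2 − 47 + 107 = 62.

62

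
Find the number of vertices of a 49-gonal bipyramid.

51

A bipyramid over an n-gon has 2n triangular faces and n + 2 vertices: V = 49 + 2 = 51, E = 3·49 = 147, F = 2·49 = 98.
Check: V − E + F = 51 − 147 + 98 = 2.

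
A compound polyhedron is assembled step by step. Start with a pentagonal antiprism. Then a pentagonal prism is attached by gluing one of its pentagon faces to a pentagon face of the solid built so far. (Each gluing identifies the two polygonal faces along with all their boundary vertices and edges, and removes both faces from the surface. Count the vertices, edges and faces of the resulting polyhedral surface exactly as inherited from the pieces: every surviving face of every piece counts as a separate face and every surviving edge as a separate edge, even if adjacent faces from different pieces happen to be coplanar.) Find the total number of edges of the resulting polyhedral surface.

A pentagonal antiprism: V=10, E=20, F=12.
Attach a pentagonal prism (V=10, E=15, F=7) along a 5-gon: merge 5 vertices and 5 edges, delete both glued faces → V=15, E=30, F=17.
Check: V − E + F = 15 − 30 + 17 = 2.

30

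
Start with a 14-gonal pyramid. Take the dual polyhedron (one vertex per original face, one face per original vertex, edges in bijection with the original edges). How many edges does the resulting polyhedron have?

28

The base solid has V = 15, E = 28, F = 15.
The dual swaps V and F and preserves E: V′ = F = 15, E′ = E = 28, F′ = V = 15.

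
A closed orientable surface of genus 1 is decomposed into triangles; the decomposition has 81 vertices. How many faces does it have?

162

χ = 2 − 2·1 = 0, and every face is a triangle so 3F = 2E.
V − E + F = 0 with E = 3F/2 gives 81 − (3/2 − 1)·F = 0, so F = 162 and E = 243.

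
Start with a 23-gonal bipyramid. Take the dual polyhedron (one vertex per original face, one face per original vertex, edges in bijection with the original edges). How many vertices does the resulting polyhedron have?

46

The base solid has V = 25, E = 69, F = 46.
The dual swaps V and F and preserves E: V′ = F = 46, E′ = E = 69, F′ = V = 25.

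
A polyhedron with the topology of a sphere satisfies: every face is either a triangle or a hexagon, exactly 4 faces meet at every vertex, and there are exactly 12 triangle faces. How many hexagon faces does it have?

Let x be the number of hexagons; then F = 12 + x.
Edge–face incidences: 2E = 3·12 + 6·x = 36 + 6x.
Every vertex has degree 4, so 4V = 2E.
Euler: V − E + F = 2 ⇒ (2E)/4 − E + (12 + x) = 2.
Multiply by 8: 2·(2E) − 4·(2E) + 8·(12 + x) = 16, i.e. 96 + 8x − 2·(36 + 6x) = 16.
Collecting terms: −4x + 24 = 16, so −4x = −8, so x = 2.
Then 2E = 36 + 6·2 = 48, so E = 24, V = 2E/4 = 12, F = 12 + 2 = 14.

2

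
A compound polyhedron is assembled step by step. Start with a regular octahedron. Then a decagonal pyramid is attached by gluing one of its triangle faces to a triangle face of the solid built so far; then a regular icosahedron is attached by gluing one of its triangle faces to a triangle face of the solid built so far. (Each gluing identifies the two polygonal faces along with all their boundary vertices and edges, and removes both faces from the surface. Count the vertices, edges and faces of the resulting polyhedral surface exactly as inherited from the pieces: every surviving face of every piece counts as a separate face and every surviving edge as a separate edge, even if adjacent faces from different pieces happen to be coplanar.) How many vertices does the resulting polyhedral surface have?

A regular octahedron: V=6, E=12, F=8.
Attach a decagonal pyramid (V=11, E=20, F=11) along a 3-gon: merge 3 vertices and 3 edges, delete both glued faces → V=14, E=29, F=17.
Attach a regular icosahedron (V=12, E=30, F=20) along a 3-gon: merge 3 vertices and 3 edges, delete both glued faces → V=23, E=56, F=35.
Check: V − E + F = 23 − 56 + 35 = 2.

23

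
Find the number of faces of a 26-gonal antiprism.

54

An antiprism on an n-gon has two n-gon caps and 2n triangles: V = 2·26 = 52, E = 4·26 = 104, F = 2·26 + 2 = 54.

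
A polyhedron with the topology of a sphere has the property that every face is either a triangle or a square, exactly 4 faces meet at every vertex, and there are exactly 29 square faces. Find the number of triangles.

Let x be the number of triangles; then F = 29 + x.
Edge–face incidences: 2E = 4·29 + 3·x = 116 + 3x.
Every vertex has degree 4, so 4V = 2E.
Euler: V − E + F = 2 ⇒ (2E)/4 − E + (29 + x) = 2.
Multiply by 8: 2·(2E) − 4·(2E) + 8·(29 + x) = 16, i.e. 232 + 8x − 2·(116 + 3x) = 16.
Collecting terms: 2x = 16, so x = 8.
Then 2E = 116 + 3·8 = 140, so E = 70, V = 2E/4 = 35, F = 29 + 8 = 37.

8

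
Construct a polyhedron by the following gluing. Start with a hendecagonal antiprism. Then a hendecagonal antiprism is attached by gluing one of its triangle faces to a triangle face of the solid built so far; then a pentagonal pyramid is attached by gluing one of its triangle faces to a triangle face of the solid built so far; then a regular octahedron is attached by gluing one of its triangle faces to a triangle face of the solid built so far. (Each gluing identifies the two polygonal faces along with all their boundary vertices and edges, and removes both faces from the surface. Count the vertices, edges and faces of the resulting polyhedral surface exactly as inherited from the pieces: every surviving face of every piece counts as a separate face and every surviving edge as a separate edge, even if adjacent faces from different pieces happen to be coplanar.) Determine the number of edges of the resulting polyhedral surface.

101

A hendecagonal antiprism: V=22, E=44, F=24.
Attach a hendecagonal antiprism (V=22, E=44, F=24) along a 3-gon: merge 3 vertices and 3 edges, delete both glued faces → V=41, E=85, F=46.
Attach a pentagonal pyramid (V=6, E=10, F=6) along a 3-gon: merge 3 vertices and 3 edges, delete both glued faces → V=44, E=92, F=50.
Attach a regular octahedron (V=6, E=12, F=8) along a 3-gon: merge 3 vertices and 3 edges, delete both glued faces → V=47, E=101, F=56.
Check: V − E + F = 47 − 101 + 56 = 2.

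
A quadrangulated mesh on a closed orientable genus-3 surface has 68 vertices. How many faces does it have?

72

χ = 2 − 2·3 = -4, and every face is a square so 4F = 2E.
V − E + F = -4 with E = 4F/2 gives 68 − (4/2 − 1)·F = -4, so F = 72 and E = 144.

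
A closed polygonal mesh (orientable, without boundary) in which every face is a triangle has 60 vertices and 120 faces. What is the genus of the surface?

Every face is a triangle, so 2E = 3·120 = 360, giving E = 180.
χ = V − E + F = 60 − 180 + 120 = 0.
For a closed orientable surface χ = 2 − 2g, so g = (2 − (0))/2 = 1.

1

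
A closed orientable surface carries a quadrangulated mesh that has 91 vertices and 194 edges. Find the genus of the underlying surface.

4

Every face is a square and each edge borders two faces, so 4F = 2·194, giving F = 97.
χ = V − E + F = 91 − 194 + 97 = -6.
For a closed orientable surface χ = 2 − 2g, so g = (2 − (-6))/2 = 4.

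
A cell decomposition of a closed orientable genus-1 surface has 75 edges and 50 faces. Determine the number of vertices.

For a closed orientable surface of genus 1, χ = 2 − 2·1 = 0.
V = 0 + E − F = 0 + 75 − 50 = 25.

25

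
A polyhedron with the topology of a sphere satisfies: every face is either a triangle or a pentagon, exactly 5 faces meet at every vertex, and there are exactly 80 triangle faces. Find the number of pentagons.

Let x be the number of pentagons; then F = 80 + x.
Edge–face incidences: 2E = 3·80 + 5·x = 240 + 5x.
Every vertex has degree 5, so 5V = 2E.
Euler: V − E + F = 2 ⇒ (2E)/5 − E + (80 + x) = 2.
Multiply by 10: 2·(2E) − 5·(2E) + 10·(80 + x) = 20, i.e. 800 + 10x − 3·(240 + 5x) = 20.
Collecting terms: −5x + 80 = 20, so −5x = −60, so x = 12.
Then 2E = 240 + 5·12 = 300, so E = 150, V = 2E/5 = 60, F = 80 + 12 = 92.

12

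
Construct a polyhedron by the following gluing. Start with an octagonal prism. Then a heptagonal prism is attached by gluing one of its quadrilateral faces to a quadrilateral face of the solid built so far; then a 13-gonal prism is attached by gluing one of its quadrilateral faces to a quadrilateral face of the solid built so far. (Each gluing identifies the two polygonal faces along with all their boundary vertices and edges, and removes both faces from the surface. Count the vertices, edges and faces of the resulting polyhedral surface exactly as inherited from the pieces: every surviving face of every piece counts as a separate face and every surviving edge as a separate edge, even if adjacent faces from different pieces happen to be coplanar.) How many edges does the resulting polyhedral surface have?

An octagonal prism: V=16, E=24, F=10.
Attach a heptagonal prism (V=14, E=21, F=9) along a 4-gon: merge 4 vertices and 4 edges, delete both glued faces → V=26, E=41, F=17.
Attach a 13-gonal prism (V=26, E=39, F=15) along a 4-gon: merge 4 vertices and 4 edges, delete both glued faces → V=48, E=76, F=30.
Check: V − E + F = 48 − 76 + 30 = 2.

76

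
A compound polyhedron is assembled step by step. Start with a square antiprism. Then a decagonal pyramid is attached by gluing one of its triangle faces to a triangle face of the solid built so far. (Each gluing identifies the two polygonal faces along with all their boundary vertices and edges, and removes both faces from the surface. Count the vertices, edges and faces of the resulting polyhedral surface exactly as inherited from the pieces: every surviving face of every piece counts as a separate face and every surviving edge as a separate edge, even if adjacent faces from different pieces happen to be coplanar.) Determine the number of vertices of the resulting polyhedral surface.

A square antiprism: V=8, E=16, F=10.
Attach a decagonal pyramid (V=11, E=20, F=11) along a 3-gon: merge 3 vertices and 3 edges, delete both glued faces → V=16, E=33, F=19.
Check: V − E + F = 16 − 33 + 19 = 2.

16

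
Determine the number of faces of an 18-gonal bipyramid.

A bipyramid over an n-gon has 2n triangular faces and n + 2 vertices: V = 18 + 2 = 20, E = 3·18 = 54, F = 2·18 = 36.

36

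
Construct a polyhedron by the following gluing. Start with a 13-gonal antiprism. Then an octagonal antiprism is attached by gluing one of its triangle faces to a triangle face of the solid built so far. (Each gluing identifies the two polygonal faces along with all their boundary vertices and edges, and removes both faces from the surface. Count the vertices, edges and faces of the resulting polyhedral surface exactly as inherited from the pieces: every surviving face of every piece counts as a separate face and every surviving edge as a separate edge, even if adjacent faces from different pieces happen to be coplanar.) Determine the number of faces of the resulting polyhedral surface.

A 13-gonal antiprism: V=26, E=52, F=28.
Attach an octagonal antiprism (V=16, E=32, F=18) along a 3-gon: merge 3 vertices and 3 edges, delete both glued faces → V=39, E=81, F=44.
Check: V − E + F = 39 − 81 + 44 = 2.

44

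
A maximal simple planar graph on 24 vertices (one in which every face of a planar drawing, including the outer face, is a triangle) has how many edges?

In a plane triangulation 3F = 2E and V − E + F = 2, so E = 3V − 6 = 3·24 − 6 = 66.

66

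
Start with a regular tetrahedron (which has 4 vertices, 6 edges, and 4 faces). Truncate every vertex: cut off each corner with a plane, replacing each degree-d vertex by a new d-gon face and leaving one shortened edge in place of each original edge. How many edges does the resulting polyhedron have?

Truncation replaces each original edge-end by a new vertex, so V′ = 2E = 12.
Each original edge survives, and each old vertex of degree d contributes d new edges; summing degrees gives Σd = 2E, so E′ = E + 2E = 3E = 18.
Each original face survives and each original vertex becomes one new face: F′ = F + V = 8.

18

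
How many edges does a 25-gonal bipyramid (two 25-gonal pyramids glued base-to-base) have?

75

A bipyramid over an n-gon has 2n triangular faces and n + 2 vertices: V = 25 + 2 = 27, E = 3·25 = 75, F = 2·25 = 50.
Check: V − E + F = 27 − 75 + 50 = 2.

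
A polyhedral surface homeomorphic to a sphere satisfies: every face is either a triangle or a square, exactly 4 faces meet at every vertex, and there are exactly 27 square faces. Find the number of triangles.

Let x be the number of triangles; then F = 27 + x.
Edge–face incidences: 2E = 4·27 + 3·x = 108 + 3x.
Every vertex has degree 4, so 4V = 2E.
Euler: V − E + F = 2 ⇒ (2E)/4 − E + (27 + x) = 2.
Multiply by 8: 2·(2E) − 4·(2E) + 8·(27 + x) = 16, i.e. 216 + 8x − 2·(108 + 3x) = 16.
Collecting terms: 2x = 16, so x = 8.
Then 2E = 108 + 3·8 = 132, so E = 66, V = 2E/4 = 33, F = 27 + 8 = 35.

8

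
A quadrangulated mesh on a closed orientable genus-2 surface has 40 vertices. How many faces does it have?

χ = 2 − 2·2 = -2, and every face is a square so 4F = 2E.
V − E + F = -2 with E = 4F/2 gives 40 − (4/2 − 1)·F = -2, so F = 42 and E = 84.

42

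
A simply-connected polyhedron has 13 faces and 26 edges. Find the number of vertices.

15

Here V − E + F = 2.
V = 2 + E − F = 2 + 26 − 13 = 15.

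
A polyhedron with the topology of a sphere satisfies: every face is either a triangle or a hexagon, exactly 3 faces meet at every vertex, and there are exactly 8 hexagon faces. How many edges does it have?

Let x be the number of triangles; then F = 8 + x.
Edge–face incidences: 2E = 6·8 + 3·x = 48 + 3x.
Every vertex has degree 3, so 3V = 2E.
Euler: V − E + F = 2 ⇒ (2E)/3 − E + (8 + x) = 2.
Multiply by 6: 2·(2E) − 3·(2E) + 6·(8 + x) = 12, i.e. 48 + 6x − (48 + 3x) = 12.
Collecting terms: 3x = 12, so x = 4.
Then 2E = 48 + 3·4 = 60, so E = 30, V = 2E/3 = 20, F = 8 + 4 = 12.

30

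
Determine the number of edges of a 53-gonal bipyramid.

A bipyramid over an n-gon has 2n triangular faces and n + 2 vertices: V = 53 + 2 = 55, E = 3·53 = 159, F = 2·53 = 106.

159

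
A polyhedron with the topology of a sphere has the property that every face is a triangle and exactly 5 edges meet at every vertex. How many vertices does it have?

Each face has 3 edges and each edge borders two faces, so 2E = 3F.
Each vertex has degree 5, so 5V = 2E and hence V = 3F/5.
Euler: V − E + F = 2 ⇒ (3F/5) − (3F/2) + F = 2.
Multiply by 10: (6 − 15 + 10)F = 20, i.e. 1F = 20.
So F = 20, E = 3·20/2 = 30, V = 3·20/5 = 12.

12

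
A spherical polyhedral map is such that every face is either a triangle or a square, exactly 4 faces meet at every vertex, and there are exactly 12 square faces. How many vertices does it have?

Let x be the number of triangles; then F = 12 + x.
Edge–face incidences: 2E = 4·12 + 3·x = 48 + 3x.
Every vertex has degree 4, so 4V = 2E.
Euler: V − E + F = 2 ⇒ (2E)/4 − E + (12 + x) = 2.
Multiply by 8: 2·(2E) − 4·(2E) + 8·(12 + x) = 16, i.e. 96 + 8x − 2·(48 + 3x) = 16.
Collecting terms: 2x = 16, so x = 8.
Then 2E = 48 + 3·8 = 72, so E = 36, V = 2E/4 = 18, F = 12 + 8 = 20.

18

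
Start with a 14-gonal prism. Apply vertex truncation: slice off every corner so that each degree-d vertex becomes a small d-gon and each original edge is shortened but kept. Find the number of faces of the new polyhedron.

The base solid has V = 28, E = 42, F = 16.
Truncation replaces each original edge-end by a new vertex, so V′ = 2E = 84.
Each original edge survives, and each old vertex of degree d contributes d new edges; summing degrees gives Σd = 2E, so E′ = E + 2E = 3E = 126.
Each original face survives and each original vertex becomes one new face: F′ = F + V = 44.

44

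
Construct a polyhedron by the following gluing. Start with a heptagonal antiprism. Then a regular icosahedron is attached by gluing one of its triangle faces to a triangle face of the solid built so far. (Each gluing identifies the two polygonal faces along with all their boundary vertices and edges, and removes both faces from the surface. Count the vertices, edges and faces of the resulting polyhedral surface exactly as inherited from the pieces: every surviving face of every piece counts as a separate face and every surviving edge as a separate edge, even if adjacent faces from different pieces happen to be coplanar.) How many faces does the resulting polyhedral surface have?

A heptagonal antiprism: V=14, E=28, F=16.
Attach a regular icosahedron (V=12, E=30, F=20) along a 3-gon: merge 3 vertices and 3 edges, delete both glued faces → V=23, E=55, F=34.
Check: V − E + F = 23 − 55 + 34 = 2.

34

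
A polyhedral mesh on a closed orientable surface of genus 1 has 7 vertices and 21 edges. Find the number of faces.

14

For a closed orientable surface of genus 1, χ = 2 − 2·1 = 0.
F = 0 − V + E = 0 − 7 + 21 = 14.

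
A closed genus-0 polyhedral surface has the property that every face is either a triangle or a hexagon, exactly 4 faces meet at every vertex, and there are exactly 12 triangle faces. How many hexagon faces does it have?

2

Let x be the number of hexagons; then F = 12 + x.
Edge–face incidences: 2E = 3·12 + 6·x = 36 + 6x.
Every vertex has degree 4, so 4V = 2E.
Euler: V − E + F = 2 ⇒ (2E)/4 − E + (12 + x) = 2.
Multiply by 8: 2·(2E) − 4·(2E) + 8·(12 + x) = 16, i.e. 96 + 8x − 2·(36 + 6x) = 16.
Collecting terms: −4x + 24 = 16, so −4x = −8, so x = 2.
Then 2E = 36 + 6·2 = 48, so E = 24, V = 2E/4 = 12, F = 12 + 2 = 14.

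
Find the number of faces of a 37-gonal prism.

39

A prism on an n-gon has two n-gon bases and n rectangular sides: V = 2·37 = 74, E = 3·37 = 111, F = 37 + 2 = 39.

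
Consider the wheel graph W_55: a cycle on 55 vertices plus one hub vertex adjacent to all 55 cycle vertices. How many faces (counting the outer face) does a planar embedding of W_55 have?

56

W_55 has V = 55 + 1 = 56 vertices and E = 2·55 = 110 edges.
By Euler's formula F = 2 − V + E = 2 − 56 + 110 = 56.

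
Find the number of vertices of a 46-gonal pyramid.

A pyramid on an n-gon base has one n-gon and n triangles: V = 46 + 1 = 47, E = 2·46 = 92, F = 46 + 1 = 47.

47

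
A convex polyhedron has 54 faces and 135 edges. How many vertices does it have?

83

Here V − E + F = 2.
V = 2 + E − F = 2 + 135 − 54 = 83.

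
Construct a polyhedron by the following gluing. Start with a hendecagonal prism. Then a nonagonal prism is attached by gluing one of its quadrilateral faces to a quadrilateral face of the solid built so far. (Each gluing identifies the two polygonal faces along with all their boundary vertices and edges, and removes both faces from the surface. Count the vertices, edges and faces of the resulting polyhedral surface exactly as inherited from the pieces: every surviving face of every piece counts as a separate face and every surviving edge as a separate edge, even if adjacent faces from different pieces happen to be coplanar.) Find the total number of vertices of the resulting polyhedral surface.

36

A hendecagonal prism: V=22, E=33, F=13.
Attach a nonagonal prism (V=18, E=27, F=11) along a 4-gon: merge 4 vertices and 4 edges, delete both glued faces → V=36, E=56, F=22.
Check: V − E + F = 36 − 56 + 22 = 2.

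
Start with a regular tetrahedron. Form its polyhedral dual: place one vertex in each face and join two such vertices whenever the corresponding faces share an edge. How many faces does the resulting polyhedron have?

The base solid has V = 4, E = 6, F = 4.
The dual swaps V and F and preserves E: V′ = F = 4, E′ = E = 6, F′ = V = 4.

4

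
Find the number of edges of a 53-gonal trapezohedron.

212

The n-trapezohedron (dual of the n-antiprism) has V = 2·53 + 2 = 108, E = 4·53 = 212, F = 2·53 = 106.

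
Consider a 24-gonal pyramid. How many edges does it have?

48

A pyramid on an n-gon base has one n-gon and n triangles: V = 24 + 1 = 25, E = 2·24 = 48, F = 24 + 1 = 25.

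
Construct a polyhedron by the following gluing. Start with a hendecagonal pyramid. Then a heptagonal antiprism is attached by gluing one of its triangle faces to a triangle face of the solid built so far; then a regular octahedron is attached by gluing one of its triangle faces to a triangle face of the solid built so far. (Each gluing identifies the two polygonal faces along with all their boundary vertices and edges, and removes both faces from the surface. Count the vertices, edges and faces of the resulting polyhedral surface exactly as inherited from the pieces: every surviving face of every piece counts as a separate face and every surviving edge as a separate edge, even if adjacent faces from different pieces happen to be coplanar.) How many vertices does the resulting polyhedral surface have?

A hendecagonal pyramid: V=12, E=22, F=12.
Attach a heptagonal antiprism (V=14, E=28, F=16) along a 3-gon: merge 3 vertices and 3 edges, delete both glued faces → V=23, E=47, F=26.
Attach a regular octahedron (V=6, E=12, F=8) along a 3-gon: merge 3 vertices and 3 edges, delete both glued faces → V=26, E=56, F=32.
Check: V − E + F = 26 − 56 + 32 = 2.

26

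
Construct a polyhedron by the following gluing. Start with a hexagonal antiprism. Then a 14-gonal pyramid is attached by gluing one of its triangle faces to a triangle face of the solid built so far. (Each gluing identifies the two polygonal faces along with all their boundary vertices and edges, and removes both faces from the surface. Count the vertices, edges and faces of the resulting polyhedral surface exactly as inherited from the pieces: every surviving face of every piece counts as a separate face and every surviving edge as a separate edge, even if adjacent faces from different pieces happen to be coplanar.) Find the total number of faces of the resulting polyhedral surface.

27

A hexagonal antiprism: V=12, E=24, F=14.
Attach a 14-gonal pyramid (V=15, E=28, F=15) along a 3-gon: merge 3 vertices and 3 edges, delete both glued faces → V=24, E=49, F=27.
Check: V − E + F = 24 − 49 + 27 = 2.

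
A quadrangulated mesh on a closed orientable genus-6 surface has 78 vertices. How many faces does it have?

χ = 2 − 2·6 = -10, and every face is a square so 4F = 2E.
V − E + F = -10 with E = 4F/2 gives 78 − (4/2 − 1)·F = -10, so F = 88 and E = 176.

88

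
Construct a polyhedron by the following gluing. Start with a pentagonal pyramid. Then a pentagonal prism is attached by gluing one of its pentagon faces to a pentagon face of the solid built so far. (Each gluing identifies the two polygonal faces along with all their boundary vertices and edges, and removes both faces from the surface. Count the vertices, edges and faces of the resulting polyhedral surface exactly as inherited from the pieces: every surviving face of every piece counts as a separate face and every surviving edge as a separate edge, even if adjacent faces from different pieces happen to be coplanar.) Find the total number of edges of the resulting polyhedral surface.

A pentagonal pyramid: V=6, E=10, F=6.
Attach a pentagonal prism (V=10, E=15, F=7) along a 5-gon: merge 5 vertices and 5 edges, delete both glued faces → V=11, E=20, F=11.
Check: V − E + F = 11 − 20 + 11 = 2.

20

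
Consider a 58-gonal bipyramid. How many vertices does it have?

A bipyramid over an n-gon has 2n triangular faces and n + 2 vertices: V = 58 + 2 = 60, E = 3·58 = 174, F = 2·58 = 116.
Check: V − E + F = 60 − 174 + 116 = 2.

60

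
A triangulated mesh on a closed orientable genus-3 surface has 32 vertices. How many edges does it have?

χ = 2 − 2·3 = -4, and every face is a triangle so 3F = 2E.
V − E + F = -4 with E = 3F/2 gives 32 − (3/2 − 1)·F = -4, so F = 72 and E = 108.

108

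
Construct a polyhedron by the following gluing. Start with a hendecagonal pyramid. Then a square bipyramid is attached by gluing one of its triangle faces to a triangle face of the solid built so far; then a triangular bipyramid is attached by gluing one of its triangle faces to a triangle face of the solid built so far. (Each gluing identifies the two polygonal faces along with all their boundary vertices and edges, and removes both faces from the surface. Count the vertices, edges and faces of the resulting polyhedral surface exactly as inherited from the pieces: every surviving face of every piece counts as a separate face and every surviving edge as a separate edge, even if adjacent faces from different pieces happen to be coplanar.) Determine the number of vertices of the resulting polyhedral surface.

17

A hendecagonal pyramid: V=12, E=22, F=12.
Attach a square bipyramid (V=6, E=12, F=8) along a 3-gon: merge 3 vertices and 3 edges, delete both glued faces → V=15, E=31, F=18.
Attach a triangular bipyramid (V=5, E=9, F=6) along a 3-gon: merge 3 vertices and 3 edges, delete both glued faces → V=17, E=37, F=22.
Check: V − E + F = 17 − 37 + 22 = 2.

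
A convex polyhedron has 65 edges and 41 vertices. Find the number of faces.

26

Here V − E + F = 2.
F = 2 − V + E = 2 − 41 + 65 = 26.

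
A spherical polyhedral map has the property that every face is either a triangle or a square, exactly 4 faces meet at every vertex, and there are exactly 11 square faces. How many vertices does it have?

Let x be the number of triangles; then F = 11 + x.
Edge–face incidences: 2E = 4·11 + 3·x = 44 + 3x.
Every vertex has degree 4, so 4V = 2E.
Euler: V − E + F = 2 ⇒ (2E)/4 − E + (11 + x) = 2.
Multiply by 8: 2·(2E) − 4·(2E) + 8·(11 + x) = 16, i.e. 88 + 8x − 2·(44 + 3x) = 16.
Collecting terms: 2x = 16, so x = 8.
Then 2E = 44 + 3·8 = 68, so E = 34, V = 2E/4 = 17, F = 11 + 8 = 19.

17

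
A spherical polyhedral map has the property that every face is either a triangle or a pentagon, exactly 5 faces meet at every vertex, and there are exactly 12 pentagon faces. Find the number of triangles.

80

Let x be the number of triangles; then F = 12 + x.
Edge–face incidences: 2E = 5·12 + 3·x = 60 + 3x.
Every vertex has degree 5, so 5V = 2E.
Euler: V − E + F = 2 ⇒ (2E)/5 − E + (12 + x) = 2.
Multiply by 10: 2·(2E) − 5·(2E) + 10·(12 + x) = 20, i.e. 120 + 10x − 3·(60 + 3x) = 20.
Collecting terms: x − 60 = 20, so x = 80.
Then 2E = 60 + 3·80 = 300, so E = 150, V = 2E/5 = 60, F = 12 + 80 = 92.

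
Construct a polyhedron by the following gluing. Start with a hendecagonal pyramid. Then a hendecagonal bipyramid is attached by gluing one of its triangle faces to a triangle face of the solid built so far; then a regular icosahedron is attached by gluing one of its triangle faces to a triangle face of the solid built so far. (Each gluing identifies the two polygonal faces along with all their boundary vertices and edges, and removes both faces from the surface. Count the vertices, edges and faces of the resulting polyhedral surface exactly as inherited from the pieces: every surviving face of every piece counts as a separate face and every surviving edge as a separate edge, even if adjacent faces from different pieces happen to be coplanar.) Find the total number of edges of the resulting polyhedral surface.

79

A hendecagonal pyramid: V=12, E=22, F=12.
Attach a hendecagonal bipyramid (V=13, E=33, F=22) along a 3-gon: merge 3 vertices and 3 edges, delete both glued faces → V=22, E=52, F=32.
Attach a regular icosahedron (V=12, E=30, F=20) along a 3-gon: merge 3 vertices and 3 edges, delete both glued faces → V=31, E=79, F=50.
Check: V − E + F = 31 − 79 + 50 = 2.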